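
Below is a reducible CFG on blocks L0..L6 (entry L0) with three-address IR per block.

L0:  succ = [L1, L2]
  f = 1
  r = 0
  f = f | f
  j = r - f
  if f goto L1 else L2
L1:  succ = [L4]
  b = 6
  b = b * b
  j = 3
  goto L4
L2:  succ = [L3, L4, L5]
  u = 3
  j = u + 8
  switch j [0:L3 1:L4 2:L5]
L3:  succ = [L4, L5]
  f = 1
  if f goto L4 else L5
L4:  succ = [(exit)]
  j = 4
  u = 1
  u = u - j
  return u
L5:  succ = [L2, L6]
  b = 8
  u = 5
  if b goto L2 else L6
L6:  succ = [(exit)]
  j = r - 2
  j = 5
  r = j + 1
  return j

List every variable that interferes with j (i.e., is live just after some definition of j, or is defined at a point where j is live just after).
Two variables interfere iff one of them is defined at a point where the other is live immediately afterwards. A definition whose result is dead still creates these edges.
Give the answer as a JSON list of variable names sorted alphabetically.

Answer: ["f", "r", "u"]

Analysis:
Per-block:
  L0 def {f,j,r} use ∅
  L1 def {b,j} use ∅
  L2 def {j,u} use ∅
  L3 def {f} use ∅
  L4 def {j,u} use ∅
  L5 def {b,u} use ∅
  L6 def {j,r} use {r}

Liveness:
  L0: in=∅ out={r}
  L1: in=∅ out=∅
  L2: in={r} out={r}
  L3: in={r} out={r}
  L4: in=∅ out=∅
  L5: in={r} out={r}
  L6: in={r} out=∅

Interference:
  b↔{r,u}
  f↔{j,r}
  j↔{f,r,u}
  r↔{b,f,j,u}
  u↔{b,j,r}

N(j) = ["f", "r", "u"]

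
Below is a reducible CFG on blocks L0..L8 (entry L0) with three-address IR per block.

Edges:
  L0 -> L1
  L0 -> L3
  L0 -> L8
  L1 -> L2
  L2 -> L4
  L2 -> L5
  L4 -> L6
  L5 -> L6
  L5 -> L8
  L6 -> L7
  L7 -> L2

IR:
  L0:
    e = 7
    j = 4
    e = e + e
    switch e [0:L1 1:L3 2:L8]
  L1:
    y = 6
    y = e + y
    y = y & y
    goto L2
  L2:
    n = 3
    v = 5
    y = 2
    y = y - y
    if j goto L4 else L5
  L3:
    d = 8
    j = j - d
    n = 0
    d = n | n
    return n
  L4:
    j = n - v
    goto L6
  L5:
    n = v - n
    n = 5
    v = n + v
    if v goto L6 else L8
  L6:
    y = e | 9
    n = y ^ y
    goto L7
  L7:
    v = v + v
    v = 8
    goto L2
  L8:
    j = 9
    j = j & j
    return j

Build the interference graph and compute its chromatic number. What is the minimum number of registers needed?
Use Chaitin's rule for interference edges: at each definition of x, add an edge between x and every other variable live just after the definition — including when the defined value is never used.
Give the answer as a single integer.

Per-block:
  L0 def {e,j} use ∅
  L1 def {y} use {e}
  L2 def {n,v,y} use {j}
  L3 def {d,j,n} use {j}
  L4 def {j} use {n,v}
  L5 def {n,v} use {n,v}
  L6 def {n,y} use {e}
  L7 def {v} use {v}
  L8 def {j} use ∅

Liveness:
  live L0: ∅→{e,j}
  live L1: {e,j}→{e,j}
  live L2: {e,j}→{e,j,n,v}
  live L3: {j}→∅
  live L4: {e,n,v}→{e,j,v}
  live L5: {e,j,n,v}→{e,j,v}
  live L6: {e,j,v}→{e,j,v}
  live L7: {e,j,v}→{e,j}
  live L8: ∅→∅

Interference:
  d↔{j,n}
  e↔{j,n,v,y}
  j↔{d,e,n,v,y}
  n↔{d,e,j,v,y}
  v↔{e,j,n,y}
  y↔{e,j,n,v}

Chromatic number:
  clique {e,j,n,v,y} ⇒ need ≥ 5
  assign d→R2 e→R2 j→R0 n→R1 v→R3 y→R4 — no edge inside a register ⇒ χ ≤ 5
  χ = 5

Answer: 5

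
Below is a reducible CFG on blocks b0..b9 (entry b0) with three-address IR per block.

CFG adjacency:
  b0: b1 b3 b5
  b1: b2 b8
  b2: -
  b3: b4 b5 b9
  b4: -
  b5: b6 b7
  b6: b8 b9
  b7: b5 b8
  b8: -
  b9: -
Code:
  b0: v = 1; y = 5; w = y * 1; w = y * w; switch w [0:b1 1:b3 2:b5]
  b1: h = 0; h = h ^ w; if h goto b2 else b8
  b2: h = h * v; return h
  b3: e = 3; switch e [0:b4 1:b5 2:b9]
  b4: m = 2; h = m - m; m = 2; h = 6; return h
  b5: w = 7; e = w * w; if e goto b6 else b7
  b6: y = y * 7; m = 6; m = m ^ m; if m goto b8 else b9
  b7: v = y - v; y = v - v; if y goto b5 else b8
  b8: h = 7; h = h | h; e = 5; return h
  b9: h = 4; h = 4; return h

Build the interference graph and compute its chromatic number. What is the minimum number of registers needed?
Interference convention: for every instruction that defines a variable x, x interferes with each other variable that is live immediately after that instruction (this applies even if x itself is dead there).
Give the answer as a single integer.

Answer: 3

Analysis:
def/use:
  b0 def {v,w,y} use ∅
  b1 def {h} use {w}
  b2 def {h} use {h,v}
  b3 def {e} use ∅
  b4 def {h,m} use ∅
  b5 def {e,w} use ∅
  b6 def {m,y} use {y}
  b7 def {v,y} use {v,y}
  b8 def {e,h} use ∅
  b9 def {h} use ∅

Backward fixpoint:
  live b0: ∅→{v,w,y}
  live b1: {v,w}→{h,v}
  live b2: {h,v}→∅
  live b3: {v,y}→{v,y}
  live b4: ∅→∅
  live b5: {v,y}→{v,y}
  live b6: {y}→∅
  live b7: {v,y}→{v,y}
  live b8: ∅→∅
  live b9: ∅→∅

Interference:
  e: {h,v,y}
  h: {e,v,w}
  m: ∅
  v: {e,h,w,y}
  w: {h,v,y}
  y: {e,v,w}

Chromatic number:
  {e,h,v} pairwise interfere (3-clique) ⇒ χ ≥ 3
  assign e→r1 h→r2 m→r0 v→r0 w→r1 y→r2 — no edge inside a register ⇒ χ ≤ 3
  χ = 3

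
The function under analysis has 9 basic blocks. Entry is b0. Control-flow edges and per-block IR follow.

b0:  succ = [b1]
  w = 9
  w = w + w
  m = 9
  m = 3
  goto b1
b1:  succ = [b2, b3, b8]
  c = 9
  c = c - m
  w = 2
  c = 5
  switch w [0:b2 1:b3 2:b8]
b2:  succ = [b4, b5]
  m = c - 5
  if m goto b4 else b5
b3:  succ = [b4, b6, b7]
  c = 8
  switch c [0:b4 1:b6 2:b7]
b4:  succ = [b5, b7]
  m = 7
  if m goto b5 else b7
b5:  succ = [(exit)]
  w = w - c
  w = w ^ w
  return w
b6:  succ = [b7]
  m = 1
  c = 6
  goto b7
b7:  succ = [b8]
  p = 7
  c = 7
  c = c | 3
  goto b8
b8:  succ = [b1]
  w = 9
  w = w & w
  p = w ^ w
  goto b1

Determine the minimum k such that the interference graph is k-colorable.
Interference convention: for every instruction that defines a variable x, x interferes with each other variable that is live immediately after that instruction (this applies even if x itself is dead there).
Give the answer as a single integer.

Block summaries:
  b0: {m,w} / ∅
  b1: {c,w} / {m}
  b2: {m} / {c}
  b3: {c} / ∅
  b4: {m} / ∅
  b5: {w} / {c,w}
  b6: {c,m} / ∅
  b7: {c,p} / ∅
  b8: {p,w} / ∅

Liveness:
  b0 li=∅ lo={m}
  b1 li={m} lo={c,m,w}
  b2 li={c,w} lo={c,w}
  b3 li={m,w} lo={c,m,w}
  b4 li={c,w} lo={c,m,w}
  b5 li={c,w} lo=∅
  b6 li=∅ lo={m}
  b7 li={m} lo={m}
  b8 li={m} lo={m}

Conflict graph:
  c: {m,w}
  m: {c,p,w}
  p: {m}
  w: {c,m}

Registers:
  {c,m,w} pairwise interfere (3-clique) ⇒ χ ≥ 3
  assign c→c1 m→c0 p→c1 w→c2 — no edge inside a register ⇒ χ ≤ 3
  χ = 3

Answer: 3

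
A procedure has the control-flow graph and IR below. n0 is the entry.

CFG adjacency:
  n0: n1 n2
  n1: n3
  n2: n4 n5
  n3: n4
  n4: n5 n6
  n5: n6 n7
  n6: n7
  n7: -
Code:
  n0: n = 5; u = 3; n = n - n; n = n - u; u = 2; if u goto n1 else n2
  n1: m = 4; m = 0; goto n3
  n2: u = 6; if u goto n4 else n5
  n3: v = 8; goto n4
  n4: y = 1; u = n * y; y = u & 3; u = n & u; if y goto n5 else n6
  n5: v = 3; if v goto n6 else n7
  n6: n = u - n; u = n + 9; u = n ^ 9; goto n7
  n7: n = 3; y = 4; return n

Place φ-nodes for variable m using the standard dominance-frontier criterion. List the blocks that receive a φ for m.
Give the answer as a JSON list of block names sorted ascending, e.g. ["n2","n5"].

Answer: ["n4", "n5", "n6", "n7"]

Analysis:
idom tree: n1←n0 n2←n0 n3←n1 n4←n0 n5←n0 n6←n0 n7←n0
Join-block Dom:
  n4: preds {n2,n3}: {n0,n2} ∩ {n0,n1,n3} = {n0}; idom=n0
  n5: preds {n2,n4}: {n0,n2} ∩ {n0,n4} = {n0}; idom=n0
  n6: preds {n4,n5}: {n0,n4} ∩ {n0,n5} = {n0}; idom=n0
  n7: preds {n5,n6}: {n0,n5} ∩ {n0,n6} = {n0}; idom=n0

Frontier:
  n4←n2: walk n2 to n0
  n4←n3: walk n3→n1 to n0
  n5←n2: walk n2 to n0
  n5←n4: walk n4 to n0
  n6←n4: walk n4 to n0
  n6←n5: walk n5 to n0
  n7←n5: walk n5 to n0
  n7←n6: walk n6 to n0
  DF(n0)=∅
  DF(n1)={n4}
  DF(n2)={n4,n5}
  DF(n3)={n4}
  DF(n4)={n5,n6}
  DF(n5)={n6,n7}
  DF(n6)={n7}
  DF(n7)=∅

φ for m: defs {n1}
  DF⁺ = {n4,n5,n6,n7}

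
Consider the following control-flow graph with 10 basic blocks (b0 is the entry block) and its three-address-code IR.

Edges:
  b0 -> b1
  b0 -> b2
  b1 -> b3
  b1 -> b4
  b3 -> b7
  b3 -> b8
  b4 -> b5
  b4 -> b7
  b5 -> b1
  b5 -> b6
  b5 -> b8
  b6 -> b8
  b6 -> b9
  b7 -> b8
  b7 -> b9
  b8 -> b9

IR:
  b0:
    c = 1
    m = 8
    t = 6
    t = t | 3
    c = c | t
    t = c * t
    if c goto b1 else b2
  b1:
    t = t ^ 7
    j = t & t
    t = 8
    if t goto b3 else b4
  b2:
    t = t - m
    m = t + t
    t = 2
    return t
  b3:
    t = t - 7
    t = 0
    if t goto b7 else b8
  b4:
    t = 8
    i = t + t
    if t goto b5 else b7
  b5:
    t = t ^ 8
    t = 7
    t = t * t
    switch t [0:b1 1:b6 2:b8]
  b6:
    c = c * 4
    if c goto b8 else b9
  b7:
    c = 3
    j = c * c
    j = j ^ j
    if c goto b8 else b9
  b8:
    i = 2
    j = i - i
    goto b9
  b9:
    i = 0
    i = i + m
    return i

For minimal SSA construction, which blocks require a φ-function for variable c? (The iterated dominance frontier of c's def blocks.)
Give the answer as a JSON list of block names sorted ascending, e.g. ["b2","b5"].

Answer: ["b8", "b9"]

Working:
idom tree: b1←b0 b2←b0 b3←b1 b4←b1 b5←b4 b6←b5 b7←b1 b8←b1 b9←b1
Join-block Dom:
  b1: preds {b0,b5}: {b0} ∩ {b0,b1,b4,b5} = {b0}; idom=b0
  b7: preds {b3,b4}: {b0,b1,b3} ∩ {b0,b1,b4} = {b0,b1}; idom=b1
  b8: preds {b3,b5,b6,b7}: {b0,b1,b3} ∩ {b0,b1,b4,b5} ∩ {b0,b1,b4,b5,b6} ∩ {b0,b1,b7} = {b0,b1}; idom=b1
  b9: preds {b6,b7,b8}: {b0,b1,b4,b5,b6} ∩ {b0,b1,b7} ∩ {b0,b1,b8} = {b0,b1}; idom=b1

DF walk-up:
  b1←b0: walk · to b0
  b1←b5: walk b5→b4→b1 to b0
  b7←b3: walk b3 to b1
  b7←b4: walk b4 to b1
  b8←b3: walk b3 to b1
  b8←b5: walk b5→b4 to b1
  b8←b6: walk b6→b5→b4 to b1
  b8←b7: walk b7 to b1
  b9←b6: walk b6→b5→b4 to b1
  b9←b7: walk b7 to b1
  b9←b8: walk b8 to b1
  b0: DF=∅
  b1: DF={b1}
  b2: DF=∅
  b3: DF={b7,b8}
  b4: DF={b1,b7,b8,b9}
  b5: DF={b1,b8,b9}
  b6: DF={b8,b9}
  b7: DF={b8,b9}
  b8: DF={b9}
  b9: DF=∅

φ for c: defs {b0,b6,b7}
  DF⁺ = {b8,b9}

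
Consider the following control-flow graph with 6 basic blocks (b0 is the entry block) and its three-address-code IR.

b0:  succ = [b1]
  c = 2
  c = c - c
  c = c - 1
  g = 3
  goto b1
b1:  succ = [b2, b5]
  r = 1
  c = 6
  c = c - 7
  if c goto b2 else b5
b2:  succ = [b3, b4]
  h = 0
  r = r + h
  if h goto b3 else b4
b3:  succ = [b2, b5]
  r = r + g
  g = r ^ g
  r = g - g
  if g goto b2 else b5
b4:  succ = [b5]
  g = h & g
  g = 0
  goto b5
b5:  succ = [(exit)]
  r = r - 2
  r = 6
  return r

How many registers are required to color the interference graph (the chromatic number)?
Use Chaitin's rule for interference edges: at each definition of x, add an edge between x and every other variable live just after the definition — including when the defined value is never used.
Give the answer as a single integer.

Per-block:
  b0: {c,g} / ∅
  b1: {c,r} / ∅
  b2: {h,r} / {r}
  b3: {g,r} / {g,r}
  b4: {g} / {g,h}
  b5: {r} / {r}

Liveness:
  b0 li=∅ lo={g}
  b1 li={g} lo={g,r}
  b2 li={g,r} lo={g,h,r}
  b3 li={g,r} lo={g,r}
  b4 li={g,h,r} lo={r}
  b5 li={r} lo=∅

Interference:
  c: {g,r}
  g: {c,h,r}
  h: {g,r}
  r: {c,g,h}

Chromatic number:
  {c,g,r} pairwise interfere (3-clique) ⇒ χ ≥ 3
  assign c→R2 g→R0 h→R2 r→R1 — no edge inside a register ⇒ χ ≤ 3
  χ = 3

Answer: 3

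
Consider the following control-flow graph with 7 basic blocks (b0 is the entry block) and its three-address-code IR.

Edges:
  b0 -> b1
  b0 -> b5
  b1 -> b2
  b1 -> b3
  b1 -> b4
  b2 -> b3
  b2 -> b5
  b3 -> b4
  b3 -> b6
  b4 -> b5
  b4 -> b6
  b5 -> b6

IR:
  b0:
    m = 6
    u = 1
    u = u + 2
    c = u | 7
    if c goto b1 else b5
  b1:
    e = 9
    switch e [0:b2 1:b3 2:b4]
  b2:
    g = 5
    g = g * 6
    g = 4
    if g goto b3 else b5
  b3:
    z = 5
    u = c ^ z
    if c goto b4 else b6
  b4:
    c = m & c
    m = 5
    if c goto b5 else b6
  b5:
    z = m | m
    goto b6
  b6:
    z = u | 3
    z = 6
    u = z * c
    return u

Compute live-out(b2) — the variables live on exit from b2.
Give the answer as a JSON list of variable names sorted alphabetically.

Per-block:
  b0: {c,m,u} / ∅
  b1: {e} / ∅
  b2: {g} / ∅
  b3: {u,z} / {c}
  b4: {c,m} / {c,m}
  b5: {z} / {m}
  b6: {u,z} / {c,u}

Liveness:
  b0: in=∅ out={c,m,u}
  b1: in={c,m,u} out={c,m,u}
  b2: in={c,m,u} out={c,m,u}
  b3: in={c,m} out={c,m,u}
  b4: in={c,m,u} out={c,m,u}
  b5: in={c,m,u} out={c,u}
  b6: in={c,u} out=∅

live-out(b2) = ["c", "m", "u"]

Answer: ["c", "m", "u"]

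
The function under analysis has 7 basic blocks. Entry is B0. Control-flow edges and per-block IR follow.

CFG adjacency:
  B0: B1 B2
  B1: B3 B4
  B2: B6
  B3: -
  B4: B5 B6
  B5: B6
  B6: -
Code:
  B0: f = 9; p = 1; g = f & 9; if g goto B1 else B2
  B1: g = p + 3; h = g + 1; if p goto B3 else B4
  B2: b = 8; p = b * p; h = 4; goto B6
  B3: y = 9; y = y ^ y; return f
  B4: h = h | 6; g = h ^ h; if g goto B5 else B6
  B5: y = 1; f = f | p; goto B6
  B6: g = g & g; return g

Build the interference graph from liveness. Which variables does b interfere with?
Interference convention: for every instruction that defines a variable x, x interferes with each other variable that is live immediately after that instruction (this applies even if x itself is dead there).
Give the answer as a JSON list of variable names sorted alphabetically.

def/use:
  B0 def {f,g,p} use ∅
  B1 def {g,h} use {p}
  B2 def {b,h,p} use {p}
  B3 def {y} use {f}
  B4 def {g,h} use {h}
  B5 def {f,y} use {f,p}
  B6 def {g} use {g}

Live sets:
  live B0: ∅→{f,g,p}
  live B1: {f,p}→{f,h,p}
  live B2: {g,p}→{g}
  live B3: {f}→∅
  live B4: {f,h,p}→{f,g,p}
  live B5: {f,g,p}→{g}
  live B6: {g}→∅

Interference:
  b↔{g,p}
  f↔{g,h,p,y}
  g↔{b,f,h,p,y}
  h↔{f,g,p}
  p↔{b,f,g,h,y}
  y↔{f,g,p}

N(b) = ["g", "p"]

Answer: ["g", "p"]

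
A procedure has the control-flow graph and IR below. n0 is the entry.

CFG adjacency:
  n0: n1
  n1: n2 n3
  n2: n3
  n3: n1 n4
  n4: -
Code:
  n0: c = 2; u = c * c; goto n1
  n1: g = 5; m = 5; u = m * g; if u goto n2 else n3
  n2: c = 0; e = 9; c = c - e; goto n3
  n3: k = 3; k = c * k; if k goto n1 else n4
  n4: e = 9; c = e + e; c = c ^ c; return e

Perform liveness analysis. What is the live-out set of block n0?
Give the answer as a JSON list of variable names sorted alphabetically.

Answer: ["c"]

Analysis:
def/use:
  n0: def={c,u} ue=∅
  n1: def={g,m,u} ue=∅
  n2: def={c,e} ue=∅
  n3: def={k} ue={c}
  n4: def={c,e} ue=∅

Live sets:
  live n0: ∅→{c}
  live n1: {c}→{c}
  live n2: ∅→{c}
  live n3: {c}→{c}
  live n4: ∅→∅

live-out(n0) = ["c"]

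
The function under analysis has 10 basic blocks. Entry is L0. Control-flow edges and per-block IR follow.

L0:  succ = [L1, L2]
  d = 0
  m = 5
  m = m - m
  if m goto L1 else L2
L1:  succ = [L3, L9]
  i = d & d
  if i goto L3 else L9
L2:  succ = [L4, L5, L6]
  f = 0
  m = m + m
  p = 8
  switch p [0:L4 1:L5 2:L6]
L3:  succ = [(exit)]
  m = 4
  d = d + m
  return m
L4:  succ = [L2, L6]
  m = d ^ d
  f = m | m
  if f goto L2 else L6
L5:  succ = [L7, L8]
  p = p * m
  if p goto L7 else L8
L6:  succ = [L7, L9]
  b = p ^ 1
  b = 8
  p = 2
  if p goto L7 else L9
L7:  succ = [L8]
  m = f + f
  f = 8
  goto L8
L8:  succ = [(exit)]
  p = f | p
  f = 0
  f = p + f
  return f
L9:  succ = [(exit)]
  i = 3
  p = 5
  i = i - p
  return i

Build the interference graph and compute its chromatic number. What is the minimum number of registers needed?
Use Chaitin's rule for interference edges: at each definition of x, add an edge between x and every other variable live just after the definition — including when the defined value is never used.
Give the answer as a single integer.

Answer: 4

Working:
Per-block:
  L0: def={d,m} ue=∅
  L1: def={i} ue={d}
  L2: def={f,m,p} ue={m}
  L3: def={d,m} ue={d}
  L4: def={f,m} ue={d}
  L5: def={p} ue={m,p}
  L6: def={b,p} ue={p}
  L7: def={f,m} ue={f}
  L8: def={f,p} ue={f,p}
  L9: def={i,p} ue=∅

Backward fixpoint:
  live L0: ∅→{d,m}
  live L1: {d}→{d}
  live L2: {d,m}→{d,f,m,p}
  live L3: {d}→∅
  live L4: {d,p}→{d,f,m,p}
  live L5: {f,m,p}→{f,p}
  live L6: {f,p}→{f,p}
  live L7: {f,p}→{f,p}
  live L8: {f,p}→∅
  live L9: ∅→∅

Conflict graph:
  b↔{f}
  d↔{f,i,m,p}
  f↔{b,d,m,p}
  i↔{d,p}
  m↔{d,f,p}
  p↔{d,f,i,m}

Registers:
  {d,f,m,p} pairwise interfere (4-clique) ⇒ χ ≥ 4
  assign b→r0 d→r0 f→r1 i→r1 m→r3 p→r2 — no edge inside a register ⇒ χ ≤ 4
  χ = 4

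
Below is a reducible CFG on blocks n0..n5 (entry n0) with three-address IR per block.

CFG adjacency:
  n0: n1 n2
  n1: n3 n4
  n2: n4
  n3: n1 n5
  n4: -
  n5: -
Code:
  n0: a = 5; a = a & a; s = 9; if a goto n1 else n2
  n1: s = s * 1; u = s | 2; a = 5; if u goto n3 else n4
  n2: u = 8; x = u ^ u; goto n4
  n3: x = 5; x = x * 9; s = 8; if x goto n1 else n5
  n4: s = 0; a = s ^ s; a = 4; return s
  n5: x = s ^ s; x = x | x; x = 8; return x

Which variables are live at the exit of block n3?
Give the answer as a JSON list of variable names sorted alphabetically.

Answer: ["s"]

Derivation:
Per-block:
  n0: {a,s} / ∅
  n1: {a,s,u} / {s}
  n2: {u,x} / ∅
  n3: {s,x} / ∅
  n4: {a,s} / ∅
  n5: {x} / {s}

Backward fixpoint:
  n0 li=∅ lo={s}
  n1 li={s} lo=∅
  n2 li=∅ lo=∅
  n3 li=∅ lo={s}
  n4 li=∅ lo=∅
  n5 li={s} lo=∅

live-out(n3) = ["s"]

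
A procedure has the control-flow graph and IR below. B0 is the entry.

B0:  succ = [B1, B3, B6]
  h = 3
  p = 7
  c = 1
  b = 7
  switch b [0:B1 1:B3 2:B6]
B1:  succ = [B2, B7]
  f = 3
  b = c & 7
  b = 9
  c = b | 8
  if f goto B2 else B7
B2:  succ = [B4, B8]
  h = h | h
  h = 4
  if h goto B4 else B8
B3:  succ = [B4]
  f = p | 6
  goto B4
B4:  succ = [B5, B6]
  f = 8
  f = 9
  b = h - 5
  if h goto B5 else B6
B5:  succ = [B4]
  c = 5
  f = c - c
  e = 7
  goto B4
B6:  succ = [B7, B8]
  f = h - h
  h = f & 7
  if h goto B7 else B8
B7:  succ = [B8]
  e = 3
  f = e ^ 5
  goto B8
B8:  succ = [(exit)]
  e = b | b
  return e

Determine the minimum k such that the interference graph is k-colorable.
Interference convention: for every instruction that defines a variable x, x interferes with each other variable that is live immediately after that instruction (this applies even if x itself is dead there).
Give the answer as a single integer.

Answer: 4

Working:
def/use:
  B0: def={b,c,h,p} ue=∅
  B1: def={b,c,f} ue={c}
  B2: def={h} ue={h}
  B3: def={f} ue={p}
  B4: def={b,f} ue={h}
  B5: def={c,e,f} ue=∅
  B6: def={f,h} ue={h}
  B7: def={e,f} ue=∅
  B8: def={e} ue={b}

Liveness:
  B0 li=∅ lo={b,c,h,p}
  B1 li={c,h} lo={b,h}
  B2 li={b,h} lo={b,h}
  B3 li={h,p} lo={h}
  B4 li={h} lo={b,h}
  B5 li={h} lo={h}
  B6 li={b,h} lo={b}
  B7 li={b} lo={b}
  B8 li={b} lo=∅

Conflict graph:
  b: {c,e,f,h,p}
  c: {b,f,h,p}
  e: {b,h}
  f: {b,c,h}
  h: {b,c,e,f,p}
  p: {b,c,h}

Colouring:
  {b,c,f,h} pairwise interfere (4-clique) ⇒ χ ≥ 4
  assign b→R0 c→R2 e→R2 f→R3 h→R1 p→R3 — no edge inside a register ⇒ χ ≤ 4
  χ = 4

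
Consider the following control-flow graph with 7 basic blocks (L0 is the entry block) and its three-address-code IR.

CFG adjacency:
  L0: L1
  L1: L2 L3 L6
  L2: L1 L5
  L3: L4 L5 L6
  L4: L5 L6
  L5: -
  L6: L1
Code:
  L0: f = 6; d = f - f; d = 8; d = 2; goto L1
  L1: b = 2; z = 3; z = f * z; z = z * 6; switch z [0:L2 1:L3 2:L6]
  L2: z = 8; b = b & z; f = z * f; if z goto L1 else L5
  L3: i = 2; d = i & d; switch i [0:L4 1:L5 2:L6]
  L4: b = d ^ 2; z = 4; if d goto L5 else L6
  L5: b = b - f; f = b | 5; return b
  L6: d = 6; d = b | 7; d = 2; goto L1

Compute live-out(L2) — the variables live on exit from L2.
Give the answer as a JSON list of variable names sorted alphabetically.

Per-block:
  L0: def={d,f} ue=∅
  L1: def={b,z} ue={f}
  L2: def={b,f,z} ue={b,f}
  L3: def={d,i} ue={d}
  L4: def={b,z} ue={d}
  L5: def={b,f} ue={b,f}
  L6: def={d} ue={b}

Backward fixpoint:
  L0: in=∅ out={d,f}
  L1: in={d,f} out={b,d,f}
  L2: in={b,d,f} out={b,d,f}
  L3: in={b,d,f} out={b,d,f}
  L4: in={d,f} out={b,f}
  L5: in={b,f} out=∅
  L6: in={b,f} out={d,f}

live-out(L2) = ["b", "d", "f"]

Answer: ["b", "d", "f"]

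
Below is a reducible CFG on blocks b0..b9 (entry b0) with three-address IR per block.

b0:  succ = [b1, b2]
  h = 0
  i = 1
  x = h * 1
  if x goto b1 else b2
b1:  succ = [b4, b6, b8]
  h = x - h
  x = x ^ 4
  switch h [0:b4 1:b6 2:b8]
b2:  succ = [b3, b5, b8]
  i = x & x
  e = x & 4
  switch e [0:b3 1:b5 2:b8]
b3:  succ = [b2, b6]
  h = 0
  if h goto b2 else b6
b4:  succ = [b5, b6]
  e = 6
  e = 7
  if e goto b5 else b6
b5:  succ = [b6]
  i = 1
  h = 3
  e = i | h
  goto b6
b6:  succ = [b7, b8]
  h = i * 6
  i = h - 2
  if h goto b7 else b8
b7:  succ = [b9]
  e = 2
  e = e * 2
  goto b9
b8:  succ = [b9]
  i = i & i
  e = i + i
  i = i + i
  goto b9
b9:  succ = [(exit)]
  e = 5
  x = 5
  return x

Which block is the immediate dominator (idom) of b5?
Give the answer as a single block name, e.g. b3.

idom tree: b1←b0 b2←b0 b3←b2 b4←b1 b5←b0 b6←b0 b7←b6 b8←b0 b9←b0
Dom at joins:
  b2: preds {b0,b3}: {b0} ∩ {b0,b2,b3} = {b0}; idom=b0
  b5: preds {b2,b4}: {b0,b2} ∩ {b0,b1,b4} = {b0}; idom=b0
  b6: preds {b1,b3,b4,b5}: {b0,b1} ∩ {b0,b2,b3} ∩ {b0,b1,b4} ∩ {b0,b5} = {b0}; idom=b0
  b8: preds {b1,b2,b6}: {b0,b1} ∩ {b0,b2} ∩ {b0,b6} = {b0}; idom=b0
  b9: preds {b7,b8}: {b0,b6,b7} ∩ {b0,b8} = {b0}; idom=b0

idom(b5) = b0

Answer: b0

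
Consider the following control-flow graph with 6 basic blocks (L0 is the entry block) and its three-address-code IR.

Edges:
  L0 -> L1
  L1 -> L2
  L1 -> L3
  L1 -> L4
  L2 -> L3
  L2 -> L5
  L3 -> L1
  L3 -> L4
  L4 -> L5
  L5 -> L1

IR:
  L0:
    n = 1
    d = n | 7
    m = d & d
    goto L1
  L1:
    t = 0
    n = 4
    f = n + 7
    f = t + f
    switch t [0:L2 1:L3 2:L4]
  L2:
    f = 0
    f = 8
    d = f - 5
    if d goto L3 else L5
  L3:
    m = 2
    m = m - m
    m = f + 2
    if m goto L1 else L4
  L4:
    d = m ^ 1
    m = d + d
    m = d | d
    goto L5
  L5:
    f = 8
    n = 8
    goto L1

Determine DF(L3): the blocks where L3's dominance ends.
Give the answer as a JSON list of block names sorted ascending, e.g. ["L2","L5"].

Answer: ["L1", "L4"]

Derivation:
idom tree: L1←L0 L2←L1 L3←L1 L4←L1 L5←L1
Join-block Dom:
  L1: preds {L0,L3,L5}: {L0} ∩ {L0,L1,L3} ∩ {L0,L1,L5} = {L0}; idom=L0
  L3: preds {L1,L2}: {L0,L1} ∩ {L0,L1,L2} = {L0,L1}; idom=L1
  L4: preds {L1,L3}: {L0,L1} ∩ {L0,L1,L3} = {L0,L1}; idom=L1
  L5: preds {L2,L4}: {L0,L1,L2} ∩ {L0,L1,L4} = {L0,L1}; idom=L1

DF walk-up:
  L1←L0: walk · to L0
  L1←L3: walk L3→L1 to L0
  L1←L5: walk L5→L1 to L0
  L3←L1: walk · to L1
  L3←L2: walk L2 to L1
  L4←L1: walk · to L1
  L4←L3: walk L3 to L1
  L5←L2: walk L2 to L1
  L5←L4: walk L4 to L1
  L0 → ∅
  L1 → {L1}
  L2 → {L3,L5}
  L3 → {L1,L4}
  L4 → {L5}
  L5 → {L1}

DF(L3) = ["L1", "L4"]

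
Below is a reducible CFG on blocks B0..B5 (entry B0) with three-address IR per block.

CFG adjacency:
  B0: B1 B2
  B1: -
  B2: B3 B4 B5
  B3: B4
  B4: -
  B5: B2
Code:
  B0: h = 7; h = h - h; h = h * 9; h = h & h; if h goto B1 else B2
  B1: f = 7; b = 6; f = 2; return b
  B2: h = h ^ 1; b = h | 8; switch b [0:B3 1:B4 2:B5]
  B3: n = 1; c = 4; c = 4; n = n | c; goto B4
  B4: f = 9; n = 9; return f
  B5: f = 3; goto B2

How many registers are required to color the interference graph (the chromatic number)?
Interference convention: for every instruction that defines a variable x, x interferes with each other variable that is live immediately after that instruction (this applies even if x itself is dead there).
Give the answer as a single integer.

Per-block:
  B0 def {h} use ∅
  B1 def {b,f} use ∅
  B2 def {b,h} use {h}
  B3 def {c,n} use ∅
  B4 def {f,n} use ∅
  B5 def {f} use ∅

Liveness:
  B0: in=∅ out={h}
  B1: in=∅ out=∅
  B2: in={h} out={h}
  B3: in=∅ out=∅
  B4: in=∅ out=∅
  B5: in={h} out={h}

Interfere edges:
  b — {f,h}
  c — {n}
  f — {b,h,n}
  h — {b,f}
  n — {c,f}

Chromatic number:
  {b,f,h} pairwise interfere (3-clique) ⇒ χ ≥ 3
  3-colouring: c0={c,f}  c1={b,n}  c2={h}
  χ = 3

Answer: 3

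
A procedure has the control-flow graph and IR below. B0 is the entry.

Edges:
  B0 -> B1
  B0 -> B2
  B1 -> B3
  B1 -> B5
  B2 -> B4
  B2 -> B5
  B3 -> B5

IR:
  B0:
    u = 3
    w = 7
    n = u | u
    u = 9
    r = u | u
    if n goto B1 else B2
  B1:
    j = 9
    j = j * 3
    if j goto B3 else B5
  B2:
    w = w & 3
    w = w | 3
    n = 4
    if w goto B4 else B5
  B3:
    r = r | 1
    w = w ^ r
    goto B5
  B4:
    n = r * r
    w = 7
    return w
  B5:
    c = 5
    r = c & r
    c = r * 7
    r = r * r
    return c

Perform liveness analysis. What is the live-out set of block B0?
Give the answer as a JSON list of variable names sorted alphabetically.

def/use:
  B0: {n,r,u,w} / ∅
  B1: {j} / ∅
  B2: {n,w} / {w}
  B3: {r,w} / {r,w}
  B4: {n,w} / {r}
  B5: {c,r} / {r}

Liveness:
  B0: in=∅ out={r,w}
  B1: in={r,w} out={r,w}
  B2: in={r,w} out={r}
  B3: in={r,w} out={r}
  B4: in={r} out=∅
  B5: in={r} out=∅

live-out(B0) = ["r", "w"]

Answer: ["r", "w"]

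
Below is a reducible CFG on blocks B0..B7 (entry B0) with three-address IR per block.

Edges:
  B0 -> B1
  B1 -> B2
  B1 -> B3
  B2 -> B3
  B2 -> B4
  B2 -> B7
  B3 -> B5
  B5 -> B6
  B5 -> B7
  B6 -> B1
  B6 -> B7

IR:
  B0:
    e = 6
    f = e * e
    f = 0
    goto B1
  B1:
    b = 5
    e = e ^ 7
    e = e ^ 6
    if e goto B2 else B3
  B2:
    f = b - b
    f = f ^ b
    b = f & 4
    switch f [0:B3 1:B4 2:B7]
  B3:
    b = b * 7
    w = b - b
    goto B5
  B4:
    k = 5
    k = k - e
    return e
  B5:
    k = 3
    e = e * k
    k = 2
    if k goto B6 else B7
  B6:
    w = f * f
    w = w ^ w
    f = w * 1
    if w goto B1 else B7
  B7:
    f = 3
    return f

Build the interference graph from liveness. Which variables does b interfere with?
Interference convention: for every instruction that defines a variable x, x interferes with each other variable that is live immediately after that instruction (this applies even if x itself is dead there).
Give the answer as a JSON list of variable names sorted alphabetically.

Answer: ["e", "f"]

Working:
Block summaries:
  B0 def {e,f} use ∅
  B1 def {b,e} use {e}
  B2 def {b,f} use {b}
  B3 def {b,w} use {b}
  B4 def {k} use {e}
  B5 def {e,k} use {e}
  B6 def {f,w} use {f}
  B7 def {f} use ∅

Liveness:
  live B0: ∅→{e,f}
  live B1: {e,f}→{b,e,f}
  live B2: {b,e}→{b,e,f}
  live B3: {b,e,f}→{e,f}
  live B4: {e}→∅
  live B5: {e,f}→{e,f}
  live B6: {e,f}→{e,f}
  live B7: ∅→∅

Interfere edges:
  b↔{e,f}
  e↔{b,f,k,w}
  f↔{b,e,k,w}
  k↔{e,f}
  w↔{e,f}

N(b) = ["e", "f"]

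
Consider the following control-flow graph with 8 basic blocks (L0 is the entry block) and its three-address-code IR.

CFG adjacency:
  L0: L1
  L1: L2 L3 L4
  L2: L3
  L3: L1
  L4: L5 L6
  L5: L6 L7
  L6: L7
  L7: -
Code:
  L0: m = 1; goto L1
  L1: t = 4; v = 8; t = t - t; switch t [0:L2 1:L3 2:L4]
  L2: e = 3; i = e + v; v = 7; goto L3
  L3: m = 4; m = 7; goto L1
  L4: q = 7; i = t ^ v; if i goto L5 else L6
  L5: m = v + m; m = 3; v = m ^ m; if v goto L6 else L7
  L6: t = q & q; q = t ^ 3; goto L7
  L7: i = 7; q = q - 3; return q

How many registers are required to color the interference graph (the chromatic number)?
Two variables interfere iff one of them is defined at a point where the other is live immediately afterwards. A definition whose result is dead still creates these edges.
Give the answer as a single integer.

Answer: 4

Derivation:
Per-block:
  L0: {m} / ∅
  L1: {t,v} / ∅
  L2: {e,i,v} / {v}
  L3: {m} / ∅
  L4: {i,q} / {t,v}
  L5: {m,v} / {m,v}
  L6: {q,t} / {q}
  L7: {i,q} / {q}

Live sets:
  live L0: ∅→{m}
  live L1: {m}→{m,t,v}
  live L2: {v}→∅
  live L3: ∅→{m}
  live L4: {m,t,v}→{m,q,v}
  live L5: {m,q,v}→{q}
  live L6: {q}→{q}
  live L7: {q}→∅

Interfere edges:
  e↔{v}
  i↔{m,q,v}
  m↔{i,q,t,v}
  q↔{i,m,t,v}
  t↔{m,q,v}
  v↔{e,i,m,q,t}

Colouring:
  {i,m,q,v} pairwise interfere (4-clique) ⇒ χ ≥ 4
  4-colouring: c0={v}  c1={e,m}  c2={q}  c3={i,t}
  χ = 4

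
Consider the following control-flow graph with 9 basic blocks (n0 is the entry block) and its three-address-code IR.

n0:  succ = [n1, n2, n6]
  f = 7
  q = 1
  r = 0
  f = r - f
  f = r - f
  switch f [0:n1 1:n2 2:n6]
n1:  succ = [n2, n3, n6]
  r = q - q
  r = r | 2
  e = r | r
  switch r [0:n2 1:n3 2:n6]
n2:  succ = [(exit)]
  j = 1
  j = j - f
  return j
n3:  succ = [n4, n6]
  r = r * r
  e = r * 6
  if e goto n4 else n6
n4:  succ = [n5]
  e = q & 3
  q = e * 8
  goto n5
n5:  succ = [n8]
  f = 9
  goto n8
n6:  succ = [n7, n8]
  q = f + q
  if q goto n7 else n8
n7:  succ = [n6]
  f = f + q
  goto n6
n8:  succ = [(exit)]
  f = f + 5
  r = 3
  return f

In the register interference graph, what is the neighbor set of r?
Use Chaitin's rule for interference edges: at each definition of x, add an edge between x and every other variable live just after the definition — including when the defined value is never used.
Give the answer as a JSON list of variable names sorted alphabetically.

Per-block:
  n0: {f,q,r} / ∅
  n1: {e,r} / {q}
  n2: {j} / {f}
  n3: {e,r} / {r}
  n4: {e,q} / {q}
  n5: {f} / ∅
  n6: {q} / {f,q}
  n7: {f} / {f,q}
  n8: {f,r} / {f}

Liveness:
  live n0: ∅→{f,q}
  live n1: {f,q}→{f,q,r}
  live n2: {f}→∅
  live n3: {f,q,r}→{f,q}
  live n4: {q}→∅
  live n5: ∅→{f}
  live n6: {f,q}→{f,q}
  live n7: {f,q}→{f,q}
  live n8: {f}→∅

Interference:
  e↔{f,q,r}
  f↔{e,j,q,r}
  j↔{f}
  q↔{e,f,r}
  r↔{e,f,q}

N(r) = ["e", "f", "q"]

Answer: ["e", "f", "q"]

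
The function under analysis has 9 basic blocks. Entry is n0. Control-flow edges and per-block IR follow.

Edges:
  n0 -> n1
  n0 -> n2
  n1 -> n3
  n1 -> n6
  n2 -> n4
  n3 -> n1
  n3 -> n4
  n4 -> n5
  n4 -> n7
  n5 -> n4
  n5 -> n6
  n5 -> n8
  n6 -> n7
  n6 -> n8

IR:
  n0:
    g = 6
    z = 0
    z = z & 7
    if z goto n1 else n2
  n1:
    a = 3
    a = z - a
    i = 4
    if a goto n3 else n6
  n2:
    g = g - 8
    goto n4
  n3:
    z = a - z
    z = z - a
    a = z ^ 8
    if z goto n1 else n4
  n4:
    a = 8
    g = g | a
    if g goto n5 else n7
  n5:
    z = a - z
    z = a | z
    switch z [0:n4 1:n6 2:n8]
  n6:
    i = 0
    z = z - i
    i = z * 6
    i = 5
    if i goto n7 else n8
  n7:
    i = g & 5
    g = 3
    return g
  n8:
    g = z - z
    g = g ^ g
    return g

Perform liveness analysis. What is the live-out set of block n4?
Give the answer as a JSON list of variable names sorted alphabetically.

Answer: ["a", "g", "z"]

Analysis:
def/use:
  n0 def {g,z} use ∅
  n1 def {a,i} use {z}
  n2 def {g} use {g}
  n3 def {a,z} use {a,z}
  n4 def {a,g} use {g}
  n5 def {z} use {a,z}
  n6 def {i,z} use {z}
  n7 def {g,i} use {g}
  n8 def {g} use {z}

Liveness:
  n0 li=∅ lo={g,z}
  n1 li={g,z} lo={a,g,z}
  n2 li={g,z} lo={g,z}
  n3 li={a,g,z} lo={g,z}
  n4 li={g,z} lo={a,g,z}
  n5 li={a,g,z} lo={g,z}
  n6 li={g,z} lo={g,z}
  n7 li={g} lo=∅
  n8 li={z} lo=∅

live-out(n4) = ["a", "g", "z"]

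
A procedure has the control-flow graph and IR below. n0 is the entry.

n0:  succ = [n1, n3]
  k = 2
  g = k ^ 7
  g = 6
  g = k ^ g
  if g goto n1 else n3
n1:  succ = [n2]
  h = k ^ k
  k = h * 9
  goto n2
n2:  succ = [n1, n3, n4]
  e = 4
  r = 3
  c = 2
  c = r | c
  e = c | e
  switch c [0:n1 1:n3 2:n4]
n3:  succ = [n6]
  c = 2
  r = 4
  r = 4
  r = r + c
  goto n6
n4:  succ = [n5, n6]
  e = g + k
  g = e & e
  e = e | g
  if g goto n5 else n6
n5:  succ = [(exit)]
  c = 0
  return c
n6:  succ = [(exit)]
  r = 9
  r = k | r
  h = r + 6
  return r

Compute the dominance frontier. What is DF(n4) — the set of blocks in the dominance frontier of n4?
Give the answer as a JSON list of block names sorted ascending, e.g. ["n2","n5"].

Answer: ["n6"]

Derivation:
idom tree: n1←n0 n2←n1 n3←n0 n4←n2 n5←n4 n6←n0
Dom at joins:
  n1: preds {n0,n2}: {n0} ∩ {n0,n1,n2} = {n0}; idom=n0
  n3: preds {n0,n2}: {n0} ∩ {n0,n1,n2} = {n0}; idom=n0
  n6: preds {n3,n4}: {n0,n3} ∩ {n0,n1,n2,n4} = {n0}; idom=n0

Frontier:
  join n1 pred n0: · stop@n0
  join n1 pred n2: n2→n1 stop@n0
  join n3 pred n0: · stop@n0
  join n3 pred n2: n2→n1 stop@n0
  join n6 pred n3: n3 stop@n0
  join n6 pred n4: n4→n2→n1 stop@n0
  n0 → ∅
  n1 → {n1,n3,n6}
  n2 → {n1,n3,n6}
  n3 → {n6}
  n4 → {n6}
  n5 → ∅
  n6 → ∅

DF(n4) = ["n6"]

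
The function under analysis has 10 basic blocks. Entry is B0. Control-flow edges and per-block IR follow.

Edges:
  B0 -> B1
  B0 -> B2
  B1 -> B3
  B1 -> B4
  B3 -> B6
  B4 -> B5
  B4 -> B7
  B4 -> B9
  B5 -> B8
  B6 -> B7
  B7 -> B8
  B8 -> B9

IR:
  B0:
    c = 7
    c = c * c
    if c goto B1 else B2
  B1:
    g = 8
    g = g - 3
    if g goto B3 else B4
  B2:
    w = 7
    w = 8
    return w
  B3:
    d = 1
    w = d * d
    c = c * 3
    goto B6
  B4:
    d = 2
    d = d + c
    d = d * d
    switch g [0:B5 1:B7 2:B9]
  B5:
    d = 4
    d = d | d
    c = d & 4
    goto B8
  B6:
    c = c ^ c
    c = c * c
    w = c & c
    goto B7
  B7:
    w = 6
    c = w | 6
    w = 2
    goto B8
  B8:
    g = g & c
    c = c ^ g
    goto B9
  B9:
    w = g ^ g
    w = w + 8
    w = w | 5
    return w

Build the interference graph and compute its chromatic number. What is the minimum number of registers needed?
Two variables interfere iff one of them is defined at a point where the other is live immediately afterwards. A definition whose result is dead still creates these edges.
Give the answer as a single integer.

Answer: 3

Derivation:
Block summaries:
  B0: {c} / ∅
  B1: {g} / ∅
  B2: {w} / ∅
  B3: {c,d,w} / {c}
  B4: {d} / {c,g}
  B5: {c,d} / ∅
  B6: {c,w} / {c}
  B7: {c,w} / ∅
  B8: {c,g} / {c,g}
  B9: {w} / {g}

Backward fixpoint:
  B0 li=∅ lo={c}
  B1 li={c} lo={c,g}
  B2 li=∅ lo=∅
  B3 li={c,g} lo={c,g}
  B4 li={c,g} lo={g}
  B5 li={g} lo={c,g}
  B6 li={c,g} lo={g}
  B7 li={g} lo={c,g}
  B8 li={c,g} lo={g}
  B9 li={g} lo=∅

Interfere edges:
  c — {d,g,w}
  d — {c,g}
  g — {c,d,w}
  w — {c,g}

Registers:
  lower bound: {c,d,g} mutually conflict ⇒ χ ≥ 3
  assign c→R0 d→R2 g→R1 w→R2 — no edge inside a register ⇒ χ ≤ 3
  χ = 3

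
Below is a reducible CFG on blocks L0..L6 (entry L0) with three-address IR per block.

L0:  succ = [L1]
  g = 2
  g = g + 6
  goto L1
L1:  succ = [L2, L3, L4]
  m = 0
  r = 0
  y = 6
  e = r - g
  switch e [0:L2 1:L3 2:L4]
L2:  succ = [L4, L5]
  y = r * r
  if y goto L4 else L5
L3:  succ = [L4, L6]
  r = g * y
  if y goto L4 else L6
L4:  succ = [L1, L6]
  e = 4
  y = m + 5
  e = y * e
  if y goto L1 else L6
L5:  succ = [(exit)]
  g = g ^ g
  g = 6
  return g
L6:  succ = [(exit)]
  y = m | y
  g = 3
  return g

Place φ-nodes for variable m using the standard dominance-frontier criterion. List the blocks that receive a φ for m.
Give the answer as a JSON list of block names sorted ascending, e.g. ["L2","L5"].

Answer: ["L1"]

Working:
idom tree: L1←L0 L2←L1 L3←L1 L4←L1 L5←L2 L6←L1
Join-block Dom:
  L1: preds {L0,L4}: {L0} ∩ {L0,L1,L4} = {L0}; idom=L0
  L4: preds {L1,L2,L3}: {L0,L1} ∩ {L0,L1,L2} ∩ {L0,L1,L3} = {L0,L1}; idom=L1
  L6: preds {L3,L4}: {L0,L1,L3} ∩ {L0,L1,L4} = {L0,L1}; idom=L1

DF derivation:
  L1←L0: walk · to L0
  L1←L4: walk L4→L1 to L0
  L4←L1: walk · to L1
  L4←L2: walk L2 to L1
  L4←L3: walk L3 to L1
  L6←L3: walk L3 to L1
  L6←L4: walk L4 to L1
  DF(L0)=∅
  DF(L1)={L1}
  DF(L2)={L4}
  DF(L3)={L4,L6}
  DF(L4)={L1,L6}
  DF(L5)=∅
  DF(L6)=∅

φ for m: defs {L1}
  DF⁺ = {L1}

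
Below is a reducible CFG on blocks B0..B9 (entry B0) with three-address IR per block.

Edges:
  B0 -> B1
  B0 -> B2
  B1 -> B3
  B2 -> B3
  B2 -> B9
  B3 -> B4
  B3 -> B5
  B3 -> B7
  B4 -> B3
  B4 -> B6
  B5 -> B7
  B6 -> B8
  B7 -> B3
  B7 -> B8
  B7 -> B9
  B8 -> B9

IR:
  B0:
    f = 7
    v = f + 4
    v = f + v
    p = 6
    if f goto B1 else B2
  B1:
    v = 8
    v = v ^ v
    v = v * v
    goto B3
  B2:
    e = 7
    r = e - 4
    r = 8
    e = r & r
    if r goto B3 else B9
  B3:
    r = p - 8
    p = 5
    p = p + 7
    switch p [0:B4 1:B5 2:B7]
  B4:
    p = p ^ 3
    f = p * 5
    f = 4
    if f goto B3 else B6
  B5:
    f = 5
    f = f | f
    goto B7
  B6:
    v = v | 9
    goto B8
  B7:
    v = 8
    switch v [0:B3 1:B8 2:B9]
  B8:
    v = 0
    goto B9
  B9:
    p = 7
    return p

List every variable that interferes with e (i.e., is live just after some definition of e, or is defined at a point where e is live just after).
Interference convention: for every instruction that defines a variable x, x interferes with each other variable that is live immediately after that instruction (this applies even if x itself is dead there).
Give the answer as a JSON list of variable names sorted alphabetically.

Answer: ["p", "r", "v"]

Working:
Block summaries:
  B0 def {f,p,v} use ∅
  B1 def {v} use ∅
  B2 def {e,r} use ∅
  B3 def {p,r} use {p}
  B4 def {f,p} use {p}
  B5 def {f} use ∅
  B6 def {v} use {v}
  B7 def {v} use ∅
  B8 def {v} use ∅
  B9 def {p} use ∅

Live sets:
  B0 li=∅ lo={p,v}
  B1 li={p} lo={p,v}
  B2 li={p,v} lo={p,v}
  B3 li={p,v} lo={p,v}
  B4 li={p,v} lo={p,v}
  B5 li={p} lo={p}
  B6 li={v} lo=∅
  B7 li={p} lo={p,v}
  B8 li=∅ lo=∅
  B9 li=∅ lo=∅

Interfere edges:
  e↔{p,r,v}
  f↔{p,v}
  p↔{e,f,r,v}
  r↔{e,p,v}
  v↔{e,f,p,r}

N(e) = ["p", "r", "v"]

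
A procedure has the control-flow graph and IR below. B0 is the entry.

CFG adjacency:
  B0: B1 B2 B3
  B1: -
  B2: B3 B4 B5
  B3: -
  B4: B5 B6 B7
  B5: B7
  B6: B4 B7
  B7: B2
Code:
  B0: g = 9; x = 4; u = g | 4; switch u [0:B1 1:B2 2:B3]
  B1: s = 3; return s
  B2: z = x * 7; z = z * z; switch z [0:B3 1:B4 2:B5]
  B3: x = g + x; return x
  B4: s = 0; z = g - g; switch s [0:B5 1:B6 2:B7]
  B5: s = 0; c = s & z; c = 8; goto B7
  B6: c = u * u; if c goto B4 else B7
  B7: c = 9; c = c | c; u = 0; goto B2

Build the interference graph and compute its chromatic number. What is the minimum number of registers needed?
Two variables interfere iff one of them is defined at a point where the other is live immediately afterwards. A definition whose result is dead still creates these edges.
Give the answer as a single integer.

Answer: 5

Analysis:
def/use:
  B0: {g,u,x} / ∅
  B1: {s} / ∅
  B2: {z} / {x}
  B3: {x} / {g,x}
  B4: {s,z} / {g}
  B5: {c,s} / {z}
  B6: {c} / {u}
  B7: {c,u} / ∅

Liveness:
  B0: in=∅ out={g,u,x}
  B1: in=∅ out=∅
  B2: in={g,u,x} out={g,u,x,z}
  B3: in={g,x} out=∅
  B4: in={g,u,x} out={g,u,x,z}
  B5: in={g,x,z} out={g,x}
  B6: in={g,u,x} out={g,u,x}
  B7: in={g,x} out={g,u,x}

Interference:
  c — {g,u,x}
  g — {c,s,u,x,z}
  s — {g,u,x,z}
  u — {c,g,s,x,z}
  x — {c,g,s,u,z}
  z — {g,s,u,x}

Chromatic number:
  clique {g,s,u,x,z} ⇒ need ≥ 5
  assign c→c3 g→c0 s→c3 u→c1 x→c2 z→c4 — no edge inside a register ⇒ χ ≤ 5
  χ = 5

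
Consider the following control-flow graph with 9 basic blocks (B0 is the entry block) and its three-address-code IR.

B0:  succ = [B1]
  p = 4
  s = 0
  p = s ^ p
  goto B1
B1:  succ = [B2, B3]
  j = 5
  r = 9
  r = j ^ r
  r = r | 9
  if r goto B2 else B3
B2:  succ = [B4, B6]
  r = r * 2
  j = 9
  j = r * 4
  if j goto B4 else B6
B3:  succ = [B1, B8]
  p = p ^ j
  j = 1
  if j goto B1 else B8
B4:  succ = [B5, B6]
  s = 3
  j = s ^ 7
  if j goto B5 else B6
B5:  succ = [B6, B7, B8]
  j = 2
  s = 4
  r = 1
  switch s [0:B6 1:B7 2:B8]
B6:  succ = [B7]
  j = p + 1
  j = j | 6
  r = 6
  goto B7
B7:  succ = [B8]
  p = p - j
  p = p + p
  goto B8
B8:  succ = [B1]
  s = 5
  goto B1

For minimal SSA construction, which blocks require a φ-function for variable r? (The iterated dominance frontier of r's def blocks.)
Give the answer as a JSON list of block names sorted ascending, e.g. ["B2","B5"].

Answer: ["B1", "B6", "B7", "B8"]

Analysis:
idom tree: B1←B0 B2←B1 B3←B1 B4←B2 B5←B4 B6←B2 B7←B2 B8←B1
Join-block Dom:
  B1: preds {B0,B3,B8}: {B0} ∩ {B0,B1,B3} ∩ {B0,B1,B8} = {B0}; idom=B0
  B6: preds {B2,B4,B5}: {B0,B1,B2} ∩ {B0,B1,B2,B4} ∩ {B0,B1,B2,B4,B5} = {B0,B1,B2}; idom=B2
  B7: preds {B5,B6}: {B0,B1,B2,B4,B5} ∩ {B0,B1,B2,B6} = {B0,B1,B2}; idom=B2
  B8: preds {B3,B5,B7}: {B0,B1,B3} ∩ {B0,B1,B2,B4,B5} ∩ {B0,B1,B2,B7} = {B0,B1}; idom=B1

DF walk-up:
  join B1 pred B0: · stop@B0
  join B1 pred B3: B3→B1 stop@B0
  join B1 pred B8: B8→B1 stop@B0
  join B6 pred B2: · stop@B2
  join B6 pred B4: B4 stop@B2
  join B6 pred B5: B5→B4 stop@B2
  join B7 pred B5: B5→B4 stop@B2
  join B7 pred B6: B6 stop@B2
  join B8 pred B3: B3 stop@B1
  join B8 pred B5: B5→B4→B2 stop@B1
  join B8 pred B7: B7→B2 stop@B1
  DF(B0)=∅
  DF(B1)={B1}
  DF(B2)={B8}
  DF(B3)={B1,B8}
  DF(B4)={B6,B7,B8}
  DF(B5)={B6,B7,B8}
  DF(B6)={B7}
  DF(B7)={B8}
  DF(B8)={B1}

φ for r: defs {B1,B2,B5,B6}
  DF⁺ = {B1,B6,B7,B8}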